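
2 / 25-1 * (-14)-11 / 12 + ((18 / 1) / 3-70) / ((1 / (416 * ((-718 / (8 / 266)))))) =635608077.16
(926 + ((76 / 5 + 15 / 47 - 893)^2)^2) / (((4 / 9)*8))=8136442407868715882007 / 48796810000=166741276896.35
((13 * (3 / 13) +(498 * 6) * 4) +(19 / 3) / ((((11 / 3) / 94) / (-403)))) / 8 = -588253 / 88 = -6684.69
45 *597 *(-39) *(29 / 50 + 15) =-163237113 / 10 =-16323711.30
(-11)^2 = 121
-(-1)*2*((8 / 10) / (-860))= -2 / 1075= -0.00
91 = 91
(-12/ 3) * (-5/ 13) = 20/ 13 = 1.54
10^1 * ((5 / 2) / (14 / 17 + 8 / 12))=16.78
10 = 10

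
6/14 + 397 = 2782/7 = 397.43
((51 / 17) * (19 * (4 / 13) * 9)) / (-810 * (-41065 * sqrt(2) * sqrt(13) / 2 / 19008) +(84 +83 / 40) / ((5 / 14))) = 0.03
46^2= 2116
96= 96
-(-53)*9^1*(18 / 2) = 4293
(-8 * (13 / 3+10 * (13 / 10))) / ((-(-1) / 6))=-832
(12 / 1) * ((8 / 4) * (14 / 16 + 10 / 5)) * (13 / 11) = 897 / 11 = 81.55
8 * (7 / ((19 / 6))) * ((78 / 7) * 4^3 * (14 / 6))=559104 / 19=29426.53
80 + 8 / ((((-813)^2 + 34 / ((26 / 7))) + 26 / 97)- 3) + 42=101685790942 / 833490007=122.00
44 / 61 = 0.72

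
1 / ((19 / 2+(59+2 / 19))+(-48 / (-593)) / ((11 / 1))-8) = 247874 / 15024293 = 0.02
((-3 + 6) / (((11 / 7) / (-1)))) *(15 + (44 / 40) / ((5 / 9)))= -17829 / 550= -32.42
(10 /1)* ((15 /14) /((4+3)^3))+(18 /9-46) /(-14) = 3.17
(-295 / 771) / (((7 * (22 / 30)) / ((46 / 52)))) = -33925 / 514514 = -0.07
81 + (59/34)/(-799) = 2200387/27166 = 81.00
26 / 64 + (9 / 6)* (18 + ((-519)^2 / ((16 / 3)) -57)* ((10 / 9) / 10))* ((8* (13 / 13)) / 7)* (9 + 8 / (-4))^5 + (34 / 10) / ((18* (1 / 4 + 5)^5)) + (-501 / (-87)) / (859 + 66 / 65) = 1544704403751426920587517 / 9534030580841760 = 162020080.66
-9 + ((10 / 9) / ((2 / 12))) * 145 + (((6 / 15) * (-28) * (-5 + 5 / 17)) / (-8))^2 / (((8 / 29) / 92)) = 13380569 / 867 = 15433.18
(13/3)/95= 13/285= 0.05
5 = 5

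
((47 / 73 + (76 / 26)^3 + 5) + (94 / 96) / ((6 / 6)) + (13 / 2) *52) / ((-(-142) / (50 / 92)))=71131965275 / 50285217216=1.41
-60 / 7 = -8.57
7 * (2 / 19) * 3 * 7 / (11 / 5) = 1470 / 209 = 7.03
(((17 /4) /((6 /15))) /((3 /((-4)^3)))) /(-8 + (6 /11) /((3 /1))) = 3740 /129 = 28.99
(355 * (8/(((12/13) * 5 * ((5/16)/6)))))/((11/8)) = 472576/55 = 8592.29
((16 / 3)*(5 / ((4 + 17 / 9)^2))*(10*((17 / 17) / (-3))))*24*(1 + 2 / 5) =-241920 / 2809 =-86.12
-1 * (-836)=836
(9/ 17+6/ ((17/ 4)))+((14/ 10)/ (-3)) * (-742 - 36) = 93077/ 255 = 365.01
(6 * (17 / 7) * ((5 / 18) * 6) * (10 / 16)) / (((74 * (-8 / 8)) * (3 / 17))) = -7225 / 6216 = -1.16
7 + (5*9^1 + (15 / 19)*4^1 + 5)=1143 / 19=60.16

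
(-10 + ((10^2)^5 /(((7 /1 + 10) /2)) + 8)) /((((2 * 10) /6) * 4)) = 29999999949 /340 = 88235293.97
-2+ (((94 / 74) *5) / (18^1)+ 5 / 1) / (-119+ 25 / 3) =-150973 / 73704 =-2.05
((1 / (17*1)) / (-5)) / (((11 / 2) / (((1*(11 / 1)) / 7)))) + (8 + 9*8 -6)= 74.00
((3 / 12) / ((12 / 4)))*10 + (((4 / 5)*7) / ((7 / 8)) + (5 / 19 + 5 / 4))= 9971 / 1140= 8.75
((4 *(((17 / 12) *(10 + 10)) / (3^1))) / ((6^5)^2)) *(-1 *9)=-85 / 15116544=-0.00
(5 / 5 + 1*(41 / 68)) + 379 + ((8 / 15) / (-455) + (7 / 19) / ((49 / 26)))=3357832139 / 8817900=380.80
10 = 10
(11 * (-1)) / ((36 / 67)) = -737 / 36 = -20.47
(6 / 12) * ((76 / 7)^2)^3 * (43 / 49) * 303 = 1255343684708352 / 5764801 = 217760107.37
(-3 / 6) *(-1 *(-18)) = -9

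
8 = 8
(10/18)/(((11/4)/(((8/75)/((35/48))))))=512/17325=0.03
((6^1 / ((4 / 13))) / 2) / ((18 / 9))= 4.88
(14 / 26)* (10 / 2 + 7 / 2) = 119 / 26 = 4.58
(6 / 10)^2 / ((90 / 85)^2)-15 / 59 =3551 / 53100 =0.07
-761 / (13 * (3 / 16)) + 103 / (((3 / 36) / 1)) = 36028 / 39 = 923.79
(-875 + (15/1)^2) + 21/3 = -643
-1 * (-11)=11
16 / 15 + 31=481 / 15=32.07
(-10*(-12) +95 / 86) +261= 32861 / 86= 382.10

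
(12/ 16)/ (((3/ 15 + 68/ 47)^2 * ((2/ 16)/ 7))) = 15.49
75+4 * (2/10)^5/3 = 703129/9375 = 75.00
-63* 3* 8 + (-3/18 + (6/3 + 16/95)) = -860699/570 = -1510.00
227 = 227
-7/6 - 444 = -2671/6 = -445.17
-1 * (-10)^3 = 1000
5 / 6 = 0.83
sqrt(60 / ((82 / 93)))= 3* sqrt(12710) / 41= 8.25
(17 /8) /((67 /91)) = 1547 /536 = 2.89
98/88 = 49/44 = 1.11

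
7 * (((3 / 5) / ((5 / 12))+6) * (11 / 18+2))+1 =10274 / 75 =136.99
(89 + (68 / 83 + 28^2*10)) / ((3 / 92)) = 60552100 / 249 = 243181.12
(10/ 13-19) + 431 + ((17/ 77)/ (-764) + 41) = 347026151/ 764764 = 453.77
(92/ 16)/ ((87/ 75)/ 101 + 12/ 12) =58075/ 10216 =5.68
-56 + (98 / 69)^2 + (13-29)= -333188 / 4761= -69.98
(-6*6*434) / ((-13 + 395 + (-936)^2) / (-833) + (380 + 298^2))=-6507396 / 36706897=-0.18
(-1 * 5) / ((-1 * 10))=1 / 2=0.50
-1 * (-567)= 567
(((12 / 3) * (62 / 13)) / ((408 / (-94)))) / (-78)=1457 / 25857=0.06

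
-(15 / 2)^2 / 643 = -0.09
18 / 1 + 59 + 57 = 134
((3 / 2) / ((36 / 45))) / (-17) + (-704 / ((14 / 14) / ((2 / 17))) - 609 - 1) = -94239 / 136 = -692.93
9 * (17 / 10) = 15.30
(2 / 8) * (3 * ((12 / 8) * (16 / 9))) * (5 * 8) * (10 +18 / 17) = 15040 / 17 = 884.71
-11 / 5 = -2.20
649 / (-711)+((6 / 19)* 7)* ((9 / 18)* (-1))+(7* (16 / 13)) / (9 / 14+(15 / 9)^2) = 37890022 / 75690927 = 0.50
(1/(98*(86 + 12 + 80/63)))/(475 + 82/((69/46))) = 27/139126484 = 0.00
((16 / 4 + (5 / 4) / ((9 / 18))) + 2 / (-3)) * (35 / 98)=25 / 12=2.08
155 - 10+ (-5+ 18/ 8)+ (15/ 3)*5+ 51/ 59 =168.11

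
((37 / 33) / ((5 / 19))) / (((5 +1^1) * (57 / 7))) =259 / 2970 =0.09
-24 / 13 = -1.85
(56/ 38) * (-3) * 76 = -336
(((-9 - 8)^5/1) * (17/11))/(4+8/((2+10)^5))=-750774946176/1368587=-548576.70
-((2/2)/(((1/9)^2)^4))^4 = -3433683820292512484657849089281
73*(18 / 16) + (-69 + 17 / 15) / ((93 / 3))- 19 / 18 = 880303 / 11160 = 78.88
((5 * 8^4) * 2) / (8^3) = 80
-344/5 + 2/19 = -6526/95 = -68.69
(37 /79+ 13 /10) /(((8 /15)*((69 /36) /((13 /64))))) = 163449 /465152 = 0.35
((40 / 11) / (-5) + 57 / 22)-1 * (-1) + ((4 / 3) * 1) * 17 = 25.53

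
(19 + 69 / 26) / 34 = 563 / 884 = 0.64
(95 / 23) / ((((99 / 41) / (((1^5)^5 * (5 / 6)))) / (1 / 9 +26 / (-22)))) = -1.53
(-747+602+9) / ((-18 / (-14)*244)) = -238 / 549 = -0.43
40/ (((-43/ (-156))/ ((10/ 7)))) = 62400/ 301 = 207.31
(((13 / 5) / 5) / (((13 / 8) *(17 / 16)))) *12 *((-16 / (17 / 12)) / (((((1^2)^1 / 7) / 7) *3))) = -4816896 / 7225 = -666.70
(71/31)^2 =5041/961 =5.25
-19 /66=-0.29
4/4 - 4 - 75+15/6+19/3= -415/6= -69.17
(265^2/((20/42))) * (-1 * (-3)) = 884835/2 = 442417.50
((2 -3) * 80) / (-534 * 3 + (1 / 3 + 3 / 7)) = 840 / 16813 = 0.05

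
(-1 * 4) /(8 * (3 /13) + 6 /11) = -286 /171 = -1.67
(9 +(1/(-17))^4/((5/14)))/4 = 3758459/1670420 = 2.25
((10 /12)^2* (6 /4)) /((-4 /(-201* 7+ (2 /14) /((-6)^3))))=366.41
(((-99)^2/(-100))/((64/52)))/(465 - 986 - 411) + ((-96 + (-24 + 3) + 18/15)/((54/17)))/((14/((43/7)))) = -10462959347/657619200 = -15.91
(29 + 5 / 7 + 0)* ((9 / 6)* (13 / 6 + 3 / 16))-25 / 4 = 2763 / 28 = 98.68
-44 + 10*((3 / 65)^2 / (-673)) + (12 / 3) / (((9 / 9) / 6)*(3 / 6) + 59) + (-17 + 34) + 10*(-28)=-123754399037 / 403197665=-306.93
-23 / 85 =-0.27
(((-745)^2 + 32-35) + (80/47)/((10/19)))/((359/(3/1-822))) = -21364586334/16873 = -1266199.63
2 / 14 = 0.14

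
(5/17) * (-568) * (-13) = 36920/17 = 2171.76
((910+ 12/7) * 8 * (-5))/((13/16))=-4084480/91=-44884.40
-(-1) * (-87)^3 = -658503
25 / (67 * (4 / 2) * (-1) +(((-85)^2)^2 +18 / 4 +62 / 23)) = 1150 / 2401222917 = 0.00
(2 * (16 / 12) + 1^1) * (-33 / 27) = -121 / 27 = -4.48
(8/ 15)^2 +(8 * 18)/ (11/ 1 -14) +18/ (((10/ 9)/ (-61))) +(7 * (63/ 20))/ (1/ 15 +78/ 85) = -228952849/ 225900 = -1013.51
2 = 2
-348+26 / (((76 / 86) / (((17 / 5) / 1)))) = -23557 / 95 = -247.97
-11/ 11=-1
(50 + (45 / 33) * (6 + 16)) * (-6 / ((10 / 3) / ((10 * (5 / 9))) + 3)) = -133.33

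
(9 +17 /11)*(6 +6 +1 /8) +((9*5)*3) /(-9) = 2483 /22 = 112.86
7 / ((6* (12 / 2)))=0.19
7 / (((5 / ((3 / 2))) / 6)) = 63 / 5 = 12.60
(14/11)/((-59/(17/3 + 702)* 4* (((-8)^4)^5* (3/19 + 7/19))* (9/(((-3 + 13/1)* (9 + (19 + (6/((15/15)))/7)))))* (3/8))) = -370367/688726483814515212288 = -0.00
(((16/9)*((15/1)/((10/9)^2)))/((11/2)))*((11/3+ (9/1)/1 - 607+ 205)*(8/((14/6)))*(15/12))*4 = -26211.74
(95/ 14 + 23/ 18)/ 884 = 127/ 13923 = 0.01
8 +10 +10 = 28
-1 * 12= -12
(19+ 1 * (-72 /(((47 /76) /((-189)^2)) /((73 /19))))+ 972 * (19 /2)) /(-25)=638777.37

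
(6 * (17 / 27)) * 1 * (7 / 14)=17 / 9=1.89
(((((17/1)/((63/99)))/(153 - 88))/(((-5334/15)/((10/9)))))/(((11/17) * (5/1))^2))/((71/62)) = -304606/2843195355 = -0.00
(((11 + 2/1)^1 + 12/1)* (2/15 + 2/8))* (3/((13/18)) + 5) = 13685/156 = 87.72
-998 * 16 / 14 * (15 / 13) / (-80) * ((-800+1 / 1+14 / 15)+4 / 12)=-5971034 / 455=-13123.15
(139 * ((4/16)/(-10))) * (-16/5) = 278/25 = 11.12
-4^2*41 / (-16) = 41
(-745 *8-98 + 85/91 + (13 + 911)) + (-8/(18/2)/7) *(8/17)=-10209787/1989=-5133.13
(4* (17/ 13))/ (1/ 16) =83.69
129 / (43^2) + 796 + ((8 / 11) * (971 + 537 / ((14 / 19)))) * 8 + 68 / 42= 106157459 / 9933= 10687.35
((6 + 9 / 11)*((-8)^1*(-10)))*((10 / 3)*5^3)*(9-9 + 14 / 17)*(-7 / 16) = -15312500 / 187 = -81885.03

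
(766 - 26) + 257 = 997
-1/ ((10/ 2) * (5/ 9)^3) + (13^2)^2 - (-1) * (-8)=17844896/ 625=28551.83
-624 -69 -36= -729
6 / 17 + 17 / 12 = 361 / 204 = 1.77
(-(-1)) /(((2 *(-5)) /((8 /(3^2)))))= -4 /45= -0.09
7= 7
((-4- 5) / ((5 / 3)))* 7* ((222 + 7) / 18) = -4809 / 10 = -480.90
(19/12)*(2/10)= 19/60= 0.32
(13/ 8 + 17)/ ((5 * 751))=149/ 30040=0.00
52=52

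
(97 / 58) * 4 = 6.69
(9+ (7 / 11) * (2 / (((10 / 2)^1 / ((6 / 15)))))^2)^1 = 61987 / 6875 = 9.02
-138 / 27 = -46 / 9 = -5.11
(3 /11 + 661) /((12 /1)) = 3637 /66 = 55.11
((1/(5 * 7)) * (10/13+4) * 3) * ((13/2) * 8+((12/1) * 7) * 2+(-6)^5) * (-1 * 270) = 75892464/91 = 833983.12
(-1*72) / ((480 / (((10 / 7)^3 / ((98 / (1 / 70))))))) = -15 / 235298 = -0.00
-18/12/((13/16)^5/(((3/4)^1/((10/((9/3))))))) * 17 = -30081024/1856465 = -16.20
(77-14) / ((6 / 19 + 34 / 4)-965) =-2394 / 36335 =-0.07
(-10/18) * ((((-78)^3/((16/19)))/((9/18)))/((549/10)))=2087150/183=11405.19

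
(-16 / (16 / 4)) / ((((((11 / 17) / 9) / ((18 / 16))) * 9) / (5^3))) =-19125 / 22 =-869.32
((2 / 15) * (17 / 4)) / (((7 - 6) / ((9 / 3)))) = 1.70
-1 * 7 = -7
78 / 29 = 2.69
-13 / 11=-1.18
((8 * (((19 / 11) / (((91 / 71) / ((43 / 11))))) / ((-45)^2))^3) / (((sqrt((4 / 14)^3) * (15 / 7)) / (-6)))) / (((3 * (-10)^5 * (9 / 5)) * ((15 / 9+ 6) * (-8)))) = -195182652526343 * sqrt(14) / 9366118143909567665625000000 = -0.00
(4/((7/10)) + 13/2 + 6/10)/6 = 299/140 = 2.14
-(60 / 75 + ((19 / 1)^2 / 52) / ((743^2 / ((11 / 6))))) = -688977007 / 861196440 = -0.80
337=337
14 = 14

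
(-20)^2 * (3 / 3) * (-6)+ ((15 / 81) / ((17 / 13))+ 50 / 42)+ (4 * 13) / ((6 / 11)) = -7400614 / 3213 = -2303.33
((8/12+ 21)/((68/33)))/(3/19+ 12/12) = 1235/136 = 9.08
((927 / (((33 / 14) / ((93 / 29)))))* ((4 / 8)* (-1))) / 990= -22351 / 35090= -0.64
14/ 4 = 7/ 2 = 3.50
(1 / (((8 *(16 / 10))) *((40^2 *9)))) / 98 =1 / 18063360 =0.00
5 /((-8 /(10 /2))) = -3.12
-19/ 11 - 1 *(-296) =294.27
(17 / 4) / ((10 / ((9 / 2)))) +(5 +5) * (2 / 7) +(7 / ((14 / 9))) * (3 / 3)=5191 / 560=9.27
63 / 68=0.93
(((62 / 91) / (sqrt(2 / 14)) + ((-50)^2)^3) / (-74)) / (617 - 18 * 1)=-7812500000 / 22163 - 31 * sqrt(7) / 2016833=-352501.92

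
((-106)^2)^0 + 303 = 304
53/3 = 17.67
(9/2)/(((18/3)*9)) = 1/12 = 0.08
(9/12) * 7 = 21/4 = 5.25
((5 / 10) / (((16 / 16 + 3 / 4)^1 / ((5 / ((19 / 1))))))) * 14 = 20 / 19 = 1.05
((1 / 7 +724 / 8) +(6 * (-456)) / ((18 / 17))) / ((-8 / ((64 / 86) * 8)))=558512 / 301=1855.52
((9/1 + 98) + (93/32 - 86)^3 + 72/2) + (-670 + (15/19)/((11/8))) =-3932779564075/6848512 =-574253.15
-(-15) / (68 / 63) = 945 / 68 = 13.90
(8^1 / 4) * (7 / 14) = 1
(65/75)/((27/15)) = 13/27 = 0.48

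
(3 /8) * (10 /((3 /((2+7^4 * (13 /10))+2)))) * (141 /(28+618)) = 4406673 /5168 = 852.68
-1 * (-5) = 5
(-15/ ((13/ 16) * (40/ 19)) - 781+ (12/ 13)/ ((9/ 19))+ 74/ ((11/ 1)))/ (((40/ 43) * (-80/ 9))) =94.46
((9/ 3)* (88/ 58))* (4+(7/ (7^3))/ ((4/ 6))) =26070/ 1421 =18.35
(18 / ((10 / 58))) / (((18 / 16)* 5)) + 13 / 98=18.69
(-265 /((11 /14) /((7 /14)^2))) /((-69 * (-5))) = -0.24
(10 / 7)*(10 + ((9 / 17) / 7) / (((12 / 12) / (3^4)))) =19190 / 833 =23.04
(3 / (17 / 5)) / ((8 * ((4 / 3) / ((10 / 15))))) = 15 / 272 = 0.06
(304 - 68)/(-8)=-59/2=-29.50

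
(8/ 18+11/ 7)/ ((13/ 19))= 2413/ 819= 2.95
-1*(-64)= 64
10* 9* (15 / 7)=1350 / 7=192.86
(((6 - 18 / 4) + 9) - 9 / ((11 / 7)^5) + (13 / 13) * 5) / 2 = 4690055 / 644204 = 7.28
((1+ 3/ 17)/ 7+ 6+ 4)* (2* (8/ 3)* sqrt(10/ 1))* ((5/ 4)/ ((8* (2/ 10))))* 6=30250* sqrt(10)/ 119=803.86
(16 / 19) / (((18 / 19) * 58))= 4 / 261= 0.02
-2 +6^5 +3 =7777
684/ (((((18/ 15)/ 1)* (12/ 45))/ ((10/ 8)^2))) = 106875/ 32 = 3339.84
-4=-4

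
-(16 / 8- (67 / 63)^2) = -3449 / 3969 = -0.87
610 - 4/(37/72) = 22282/37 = 602.22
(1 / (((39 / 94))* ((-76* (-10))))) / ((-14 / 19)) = -47 / 10920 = -0.00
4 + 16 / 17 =84 / 17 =4.94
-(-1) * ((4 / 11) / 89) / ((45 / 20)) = 16 / 8811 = 0.00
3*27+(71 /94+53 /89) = 688947 /8366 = 82.35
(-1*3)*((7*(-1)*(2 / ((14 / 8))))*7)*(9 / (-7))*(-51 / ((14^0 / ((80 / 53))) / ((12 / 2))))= 99767.55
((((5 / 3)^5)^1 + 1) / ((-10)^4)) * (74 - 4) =2947 / 30375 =0.10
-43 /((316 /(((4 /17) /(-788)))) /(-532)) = -5719 /264571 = -0.02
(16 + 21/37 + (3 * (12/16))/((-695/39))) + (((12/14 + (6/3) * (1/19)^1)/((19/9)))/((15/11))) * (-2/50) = 106751694647/6498180500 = 16.43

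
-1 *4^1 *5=-20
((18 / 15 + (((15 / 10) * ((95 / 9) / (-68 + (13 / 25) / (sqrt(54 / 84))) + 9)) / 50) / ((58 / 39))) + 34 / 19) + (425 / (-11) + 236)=200.53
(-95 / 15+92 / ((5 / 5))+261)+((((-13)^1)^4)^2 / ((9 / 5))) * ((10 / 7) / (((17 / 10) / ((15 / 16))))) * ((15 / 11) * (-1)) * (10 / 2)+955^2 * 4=-38180067746635 / 15708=-2430612919.95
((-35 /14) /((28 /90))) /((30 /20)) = -75 /14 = -5.36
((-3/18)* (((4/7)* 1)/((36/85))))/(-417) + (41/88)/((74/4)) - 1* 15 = -1921312937/128307564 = -14.97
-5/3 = -1.67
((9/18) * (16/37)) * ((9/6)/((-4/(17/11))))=-0.13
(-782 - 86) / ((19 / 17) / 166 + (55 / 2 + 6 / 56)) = -34292944 / 1090969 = -31.43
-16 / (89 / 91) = -1456 / 89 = -16.36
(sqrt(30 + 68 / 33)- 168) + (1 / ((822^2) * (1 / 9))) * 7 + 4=-158.34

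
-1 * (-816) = 816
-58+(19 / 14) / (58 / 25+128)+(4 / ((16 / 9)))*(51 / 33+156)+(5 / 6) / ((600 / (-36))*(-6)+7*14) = 40570765 / 136836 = 296.49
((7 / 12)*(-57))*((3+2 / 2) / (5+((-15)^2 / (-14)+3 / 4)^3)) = 2919616 / 78843829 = 0.04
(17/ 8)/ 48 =17/ 384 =0.04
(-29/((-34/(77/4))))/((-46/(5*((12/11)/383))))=-3045/599012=-0.01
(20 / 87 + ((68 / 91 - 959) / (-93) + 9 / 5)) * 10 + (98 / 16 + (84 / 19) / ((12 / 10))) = 4966998409 / 37304904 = 133.15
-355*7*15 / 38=-37275 / 38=-980.92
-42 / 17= -2.47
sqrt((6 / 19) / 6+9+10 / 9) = sqrt(33022) / 57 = 3.19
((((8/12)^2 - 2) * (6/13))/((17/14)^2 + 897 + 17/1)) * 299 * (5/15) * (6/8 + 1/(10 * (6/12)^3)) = -978236/8074485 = -0.12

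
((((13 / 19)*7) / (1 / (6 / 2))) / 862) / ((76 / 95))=1365 / 65512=0.02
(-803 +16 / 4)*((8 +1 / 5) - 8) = -799 / 5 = -159.80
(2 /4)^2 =1 /4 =0.25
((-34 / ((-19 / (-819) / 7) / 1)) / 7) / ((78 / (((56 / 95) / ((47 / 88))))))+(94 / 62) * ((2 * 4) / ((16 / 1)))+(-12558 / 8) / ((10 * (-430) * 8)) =-1442723502737 / 72374435200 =-19.93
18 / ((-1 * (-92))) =9 / 46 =0.20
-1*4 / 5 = -4 / 5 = -0.80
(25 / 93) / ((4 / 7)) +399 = 148603 / 372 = 399.47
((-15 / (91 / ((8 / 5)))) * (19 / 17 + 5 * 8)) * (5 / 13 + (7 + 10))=-3791376 / 20111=-188.52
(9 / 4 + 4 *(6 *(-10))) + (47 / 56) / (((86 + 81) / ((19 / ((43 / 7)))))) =-13657369 / 57448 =-237.73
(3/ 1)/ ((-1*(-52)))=3/ 52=0.06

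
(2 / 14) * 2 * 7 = 2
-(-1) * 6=6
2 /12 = 1 /6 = 0.17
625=625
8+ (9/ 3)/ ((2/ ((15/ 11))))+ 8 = 397/ 22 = 18.05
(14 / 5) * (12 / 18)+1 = 43 / 15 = 2.87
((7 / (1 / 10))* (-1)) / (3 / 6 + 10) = -20 / 3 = -6.67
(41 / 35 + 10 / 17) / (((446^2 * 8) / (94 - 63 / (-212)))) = 20930577 / 200730113920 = 0.00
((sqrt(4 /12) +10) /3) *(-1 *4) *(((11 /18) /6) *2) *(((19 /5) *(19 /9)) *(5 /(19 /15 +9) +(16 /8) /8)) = -16.99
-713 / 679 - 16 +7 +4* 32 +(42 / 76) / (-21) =3042665 / 25802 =117.92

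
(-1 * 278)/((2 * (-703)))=139/703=0.20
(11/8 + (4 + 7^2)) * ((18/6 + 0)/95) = 261/152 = 1.72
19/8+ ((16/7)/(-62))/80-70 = -586989/8680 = -67.63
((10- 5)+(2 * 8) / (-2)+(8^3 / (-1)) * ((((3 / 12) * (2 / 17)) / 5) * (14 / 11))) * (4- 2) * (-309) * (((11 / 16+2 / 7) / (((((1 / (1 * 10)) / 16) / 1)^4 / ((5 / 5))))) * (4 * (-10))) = -141025548042240000 / 1309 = -107735330819129.11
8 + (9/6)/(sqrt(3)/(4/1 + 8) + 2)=1672/191 - 6*sqrt(3)/191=8.70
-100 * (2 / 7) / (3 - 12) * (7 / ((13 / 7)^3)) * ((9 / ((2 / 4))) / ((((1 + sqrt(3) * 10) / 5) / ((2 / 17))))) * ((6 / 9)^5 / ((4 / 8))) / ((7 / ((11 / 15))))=-27596800 / 8140998879 + 275968000 * sqrt(3) / 8140998879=0.06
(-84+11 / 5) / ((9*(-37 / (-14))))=-5726 / 1665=-3.44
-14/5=-2.80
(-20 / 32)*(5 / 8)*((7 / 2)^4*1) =-60025 / 1024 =-58.62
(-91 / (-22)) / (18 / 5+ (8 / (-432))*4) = 1755 / 1496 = 1.17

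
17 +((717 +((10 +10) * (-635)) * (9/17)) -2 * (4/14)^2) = -4989414/833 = -5989.69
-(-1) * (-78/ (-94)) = 39/ 47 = 0.83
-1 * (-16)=16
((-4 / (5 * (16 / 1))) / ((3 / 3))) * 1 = -1 / 20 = -0.05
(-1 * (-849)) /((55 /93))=78957 /55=1435.58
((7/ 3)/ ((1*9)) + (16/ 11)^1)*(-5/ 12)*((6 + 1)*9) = -17815/ 396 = -44.99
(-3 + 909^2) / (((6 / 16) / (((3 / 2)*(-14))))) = -46271568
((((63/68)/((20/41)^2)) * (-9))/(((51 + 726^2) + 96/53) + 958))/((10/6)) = -151547193/3806449736000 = -0.00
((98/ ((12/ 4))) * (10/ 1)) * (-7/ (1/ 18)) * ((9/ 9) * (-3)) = 123480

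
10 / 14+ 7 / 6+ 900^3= 30618000079 / 42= 729000001.88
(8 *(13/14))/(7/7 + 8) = 52/63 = 0.83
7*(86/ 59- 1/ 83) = 49553/ 4897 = 10.12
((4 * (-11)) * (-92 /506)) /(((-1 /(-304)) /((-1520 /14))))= -1848320 /7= -264045.71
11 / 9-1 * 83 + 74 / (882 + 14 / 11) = -3571825 / 43722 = -81.69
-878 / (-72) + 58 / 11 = 17.47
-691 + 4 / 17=-11743 / 17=-690.76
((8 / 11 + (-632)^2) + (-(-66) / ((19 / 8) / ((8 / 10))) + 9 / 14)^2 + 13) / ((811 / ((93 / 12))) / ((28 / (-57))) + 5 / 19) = -241254415553289 / 128338456400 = -1879.83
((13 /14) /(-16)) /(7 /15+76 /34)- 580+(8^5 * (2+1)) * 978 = 1141382770049 /11872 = 96140731.98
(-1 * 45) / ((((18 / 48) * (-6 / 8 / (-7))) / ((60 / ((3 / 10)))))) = -224000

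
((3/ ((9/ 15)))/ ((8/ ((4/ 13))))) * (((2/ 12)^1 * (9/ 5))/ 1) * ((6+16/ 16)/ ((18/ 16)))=0.36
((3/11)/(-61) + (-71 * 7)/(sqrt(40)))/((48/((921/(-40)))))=921/429440 + 152579 * sqrt(10)/12800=37.70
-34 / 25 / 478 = -17 / 5975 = -0.00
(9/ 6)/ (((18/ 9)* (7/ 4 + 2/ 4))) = 1/ 3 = 0.33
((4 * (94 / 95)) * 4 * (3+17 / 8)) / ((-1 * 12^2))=-1927 / 3420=-0.56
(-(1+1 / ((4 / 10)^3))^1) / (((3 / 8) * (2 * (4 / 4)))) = -133 / 6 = -22.17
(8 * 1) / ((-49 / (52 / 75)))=-416 / 3675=-0.11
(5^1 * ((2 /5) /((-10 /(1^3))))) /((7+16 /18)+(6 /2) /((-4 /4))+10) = -9 /670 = -0.01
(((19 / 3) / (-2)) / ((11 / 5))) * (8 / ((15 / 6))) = -152 / 33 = -4.61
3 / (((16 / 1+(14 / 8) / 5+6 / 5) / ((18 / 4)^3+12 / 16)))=1225 / 78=15.71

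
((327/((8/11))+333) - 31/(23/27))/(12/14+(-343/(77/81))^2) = 38766343/6763315784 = 0.01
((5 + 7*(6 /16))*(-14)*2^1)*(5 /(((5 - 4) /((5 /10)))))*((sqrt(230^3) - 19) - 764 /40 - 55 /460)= 7507087 /368 - 245525*sqrt(230) /2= -1841385.80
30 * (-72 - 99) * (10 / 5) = -10260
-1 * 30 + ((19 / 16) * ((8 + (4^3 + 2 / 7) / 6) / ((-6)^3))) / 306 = -222085049 / 7402752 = -30.00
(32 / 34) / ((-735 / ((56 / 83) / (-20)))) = 32 / 740775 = 0.00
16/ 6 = 8/ 3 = 2.67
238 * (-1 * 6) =-1428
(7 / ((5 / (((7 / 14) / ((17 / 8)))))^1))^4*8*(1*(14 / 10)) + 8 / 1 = 2122445736 / 261003125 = 8.13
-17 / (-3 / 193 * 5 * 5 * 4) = 3281 / 300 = 10.94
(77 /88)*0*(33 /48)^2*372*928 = 0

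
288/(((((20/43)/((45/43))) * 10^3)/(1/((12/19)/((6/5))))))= 1539/1250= 1.23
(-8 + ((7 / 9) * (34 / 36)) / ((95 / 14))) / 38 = -60727 / 292410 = -0.21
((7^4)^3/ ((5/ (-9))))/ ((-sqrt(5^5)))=124571584809* sqrt(5)/ 625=445680850.72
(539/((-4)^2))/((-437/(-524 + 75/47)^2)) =-324936047051/15445328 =-21037.82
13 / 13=1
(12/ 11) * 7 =84/ 11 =7.64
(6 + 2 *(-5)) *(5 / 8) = -5 / 2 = -2.50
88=88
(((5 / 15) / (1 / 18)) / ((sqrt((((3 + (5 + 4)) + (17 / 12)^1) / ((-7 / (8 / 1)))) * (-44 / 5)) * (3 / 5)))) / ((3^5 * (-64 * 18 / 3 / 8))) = -5 * sqrt(7590) / 5901984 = -0.00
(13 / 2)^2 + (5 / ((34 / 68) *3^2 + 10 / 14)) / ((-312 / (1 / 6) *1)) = 2886823 / 68328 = 42.25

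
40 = 40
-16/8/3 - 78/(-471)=-236/471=-0.50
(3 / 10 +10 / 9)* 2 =127 / 45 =2.82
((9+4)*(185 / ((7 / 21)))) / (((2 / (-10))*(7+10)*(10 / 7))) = -50505 / 34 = -1485.44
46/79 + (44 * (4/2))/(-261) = 5054/20619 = 0.25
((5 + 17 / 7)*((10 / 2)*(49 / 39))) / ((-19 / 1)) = -140 / 57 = -2.46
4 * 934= 3736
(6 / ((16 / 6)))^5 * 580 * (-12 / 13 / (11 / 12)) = -77058945 / 2288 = -33679.61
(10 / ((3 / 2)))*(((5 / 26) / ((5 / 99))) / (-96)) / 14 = -55 / 2912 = -0.02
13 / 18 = 0.72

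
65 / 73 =0.89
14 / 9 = 1.56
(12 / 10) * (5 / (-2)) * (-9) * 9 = 243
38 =38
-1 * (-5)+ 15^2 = 230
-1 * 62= -62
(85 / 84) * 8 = 170 / 21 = 8.10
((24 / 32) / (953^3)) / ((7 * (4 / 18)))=27 / 48469297912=0.00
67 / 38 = 1.76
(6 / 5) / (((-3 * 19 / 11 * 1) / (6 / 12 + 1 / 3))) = -11 / 57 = -0.19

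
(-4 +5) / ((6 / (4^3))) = 32 / 3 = 10.67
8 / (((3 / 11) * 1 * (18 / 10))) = 16.30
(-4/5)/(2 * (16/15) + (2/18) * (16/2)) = -9/34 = -0.26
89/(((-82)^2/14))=623/3362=0.19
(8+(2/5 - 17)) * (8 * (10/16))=-43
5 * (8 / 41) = 40 / 41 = 0.98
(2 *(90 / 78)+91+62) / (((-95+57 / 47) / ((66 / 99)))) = -31631 / 28652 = -1.10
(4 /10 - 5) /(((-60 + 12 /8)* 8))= 23 /2340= 0.01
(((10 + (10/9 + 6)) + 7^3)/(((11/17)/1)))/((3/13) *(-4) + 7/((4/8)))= 42133/990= 42.56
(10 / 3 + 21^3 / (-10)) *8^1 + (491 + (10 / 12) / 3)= -620177 / 90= -6890.86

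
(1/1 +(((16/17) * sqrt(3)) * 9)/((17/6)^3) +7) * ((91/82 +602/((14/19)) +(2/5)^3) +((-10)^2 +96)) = 8767.56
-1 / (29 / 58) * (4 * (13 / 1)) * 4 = -416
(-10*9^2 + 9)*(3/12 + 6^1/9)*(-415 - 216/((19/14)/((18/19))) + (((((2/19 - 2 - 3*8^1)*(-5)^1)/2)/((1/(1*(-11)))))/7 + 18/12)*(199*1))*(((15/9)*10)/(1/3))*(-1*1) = -7611580524075/10108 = -753025378.32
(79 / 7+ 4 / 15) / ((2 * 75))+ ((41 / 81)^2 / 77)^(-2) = 4019781566389843 / 44505735750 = 90320.53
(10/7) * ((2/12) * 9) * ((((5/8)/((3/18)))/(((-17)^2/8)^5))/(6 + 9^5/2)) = 1228800/277822103426976241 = 0.00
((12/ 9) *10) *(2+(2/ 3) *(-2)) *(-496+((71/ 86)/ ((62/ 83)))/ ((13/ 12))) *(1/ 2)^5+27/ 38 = -405326014/ 2963259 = -136.78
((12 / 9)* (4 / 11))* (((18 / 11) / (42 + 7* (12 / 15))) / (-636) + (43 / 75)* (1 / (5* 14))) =3386884 / 858540375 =0.00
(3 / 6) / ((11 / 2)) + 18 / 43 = 241 / 473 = 0.51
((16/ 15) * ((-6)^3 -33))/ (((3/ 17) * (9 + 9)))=-11288/ 135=-83.61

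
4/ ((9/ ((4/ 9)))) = 16/ 81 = 0.20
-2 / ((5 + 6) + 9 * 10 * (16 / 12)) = -2 / 131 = -0.02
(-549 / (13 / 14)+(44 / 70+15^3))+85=1305576 / 455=2869.40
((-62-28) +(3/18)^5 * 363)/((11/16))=-233159/1782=-130.84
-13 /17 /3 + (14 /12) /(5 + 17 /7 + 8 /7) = -0.12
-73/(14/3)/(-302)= 219/4228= 0.05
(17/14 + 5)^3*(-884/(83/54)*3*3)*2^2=-141454346436/28469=-4968714.97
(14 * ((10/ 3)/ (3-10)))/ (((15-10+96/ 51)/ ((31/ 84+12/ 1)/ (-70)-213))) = 21309143/ 103194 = 206.50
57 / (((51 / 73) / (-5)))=-407.94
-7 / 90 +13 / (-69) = -551 / 2070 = -0.27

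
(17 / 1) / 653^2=17 / 426409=0.00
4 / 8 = 0.50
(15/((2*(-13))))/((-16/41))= 615/416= 1.48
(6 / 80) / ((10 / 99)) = 297 / 400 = 0.74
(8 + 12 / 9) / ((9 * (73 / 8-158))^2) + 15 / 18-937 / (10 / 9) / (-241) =1799518362542 / 415352514015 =4.33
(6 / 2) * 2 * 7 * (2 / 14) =6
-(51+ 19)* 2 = -140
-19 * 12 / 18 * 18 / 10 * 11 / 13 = -1254 / 65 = -19.29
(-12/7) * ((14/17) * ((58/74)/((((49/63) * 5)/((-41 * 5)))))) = 256824/4403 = 58.33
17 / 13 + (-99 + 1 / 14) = -97.62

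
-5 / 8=-0.62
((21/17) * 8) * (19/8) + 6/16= 23.85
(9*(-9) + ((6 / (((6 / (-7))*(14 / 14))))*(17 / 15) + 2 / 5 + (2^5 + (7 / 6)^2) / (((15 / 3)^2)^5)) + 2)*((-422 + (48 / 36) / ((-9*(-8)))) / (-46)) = -693223238257813 / 873281250000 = -793.81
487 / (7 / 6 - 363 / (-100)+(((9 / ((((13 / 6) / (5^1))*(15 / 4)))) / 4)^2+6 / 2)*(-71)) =-1.41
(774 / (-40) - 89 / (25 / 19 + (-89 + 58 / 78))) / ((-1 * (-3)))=-7870907 / 1288460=-6.11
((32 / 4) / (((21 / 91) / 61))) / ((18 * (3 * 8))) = 793 / 162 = 4.90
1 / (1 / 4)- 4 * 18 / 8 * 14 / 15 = -22 / 5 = -4.40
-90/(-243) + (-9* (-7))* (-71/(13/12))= -1449122/351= -4128.55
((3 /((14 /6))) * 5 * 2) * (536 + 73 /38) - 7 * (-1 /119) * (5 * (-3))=15635370 /2261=6915.25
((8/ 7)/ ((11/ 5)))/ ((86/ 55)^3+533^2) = 605000/ 330861604017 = 0.00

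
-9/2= -4.50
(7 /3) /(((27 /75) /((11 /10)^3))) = 9317 /1080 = 8.63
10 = 10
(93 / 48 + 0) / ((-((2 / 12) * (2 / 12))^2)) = -2511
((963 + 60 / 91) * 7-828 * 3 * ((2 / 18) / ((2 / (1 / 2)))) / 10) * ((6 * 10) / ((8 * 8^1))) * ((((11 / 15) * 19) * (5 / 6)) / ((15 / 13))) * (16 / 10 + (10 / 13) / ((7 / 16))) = 3885595703 / 18200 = 213494.27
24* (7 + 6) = 312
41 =41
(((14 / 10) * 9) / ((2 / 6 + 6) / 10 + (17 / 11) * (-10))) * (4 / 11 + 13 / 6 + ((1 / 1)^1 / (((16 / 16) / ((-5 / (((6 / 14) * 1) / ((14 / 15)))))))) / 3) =4571 / 4891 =0.93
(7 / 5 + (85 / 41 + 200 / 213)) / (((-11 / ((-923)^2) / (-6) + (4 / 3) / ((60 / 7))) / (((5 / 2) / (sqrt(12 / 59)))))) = 5779198360*sqrt(177) / 489014011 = 157.23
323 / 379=0.85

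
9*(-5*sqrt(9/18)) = -45*sqrt(2)/2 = -31.82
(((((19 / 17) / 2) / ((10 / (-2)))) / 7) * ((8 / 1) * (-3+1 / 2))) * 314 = 100.27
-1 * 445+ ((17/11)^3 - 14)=-455.31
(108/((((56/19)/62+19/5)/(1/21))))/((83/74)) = 1.19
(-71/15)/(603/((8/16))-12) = -71/17910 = -0.00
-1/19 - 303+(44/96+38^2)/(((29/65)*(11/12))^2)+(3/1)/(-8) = 128885565319/15467672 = 8332.58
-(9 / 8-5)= 31 / 8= 3.88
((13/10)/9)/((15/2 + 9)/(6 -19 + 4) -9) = -1/75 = -0.01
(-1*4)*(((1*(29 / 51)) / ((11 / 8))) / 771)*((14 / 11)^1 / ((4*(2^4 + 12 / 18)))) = -1624 / 39648675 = -0.00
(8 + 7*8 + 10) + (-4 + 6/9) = 212/3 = 70.67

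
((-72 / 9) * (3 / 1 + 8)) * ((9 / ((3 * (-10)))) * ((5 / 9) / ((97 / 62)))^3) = 262160800 / 221779539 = 1.18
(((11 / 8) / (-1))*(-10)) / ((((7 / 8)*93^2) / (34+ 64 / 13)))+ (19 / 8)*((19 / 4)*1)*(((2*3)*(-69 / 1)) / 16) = -58800308933 / 201487104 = -291.83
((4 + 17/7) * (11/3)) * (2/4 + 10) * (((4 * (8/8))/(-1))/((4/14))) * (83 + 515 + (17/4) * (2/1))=-4203045/2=-2101522.50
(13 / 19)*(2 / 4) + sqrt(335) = 13 / 38 + sqrt(335) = 18.65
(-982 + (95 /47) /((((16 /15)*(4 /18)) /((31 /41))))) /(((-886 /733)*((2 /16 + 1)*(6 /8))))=44094694709 /46097694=956.55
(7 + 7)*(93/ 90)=14.47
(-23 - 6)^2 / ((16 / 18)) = 7569 / 8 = 946.12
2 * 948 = 1896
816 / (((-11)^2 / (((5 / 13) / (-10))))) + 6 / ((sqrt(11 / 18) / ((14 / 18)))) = -408 / 1573 + 14*sqrt(22) / 11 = 5.71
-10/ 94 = -5/ 47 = -0.11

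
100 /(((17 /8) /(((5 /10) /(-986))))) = -200 /8381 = -0.02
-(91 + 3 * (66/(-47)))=-86.79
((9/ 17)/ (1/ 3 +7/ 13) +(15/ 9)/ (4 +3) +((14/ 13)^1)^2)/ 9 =4113157/ 18461898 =0.22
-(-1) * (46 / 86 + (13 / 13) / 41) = 986 / 1763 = 0.56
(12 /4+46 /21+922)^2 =379119841 /441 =859682.18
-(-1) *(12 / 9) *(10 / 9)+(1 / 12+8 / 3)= 457 / 108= 4.23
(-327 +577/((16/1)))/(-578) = 4655/9248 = 0.50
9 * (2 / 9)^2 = 4 / 9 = 0.44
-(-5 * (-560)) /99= -2800 /99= -28.28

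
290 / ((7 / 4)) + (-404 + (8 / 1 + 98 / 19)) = -29942 / 133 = -225.13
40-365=-325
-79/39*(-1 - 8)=237/13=18.23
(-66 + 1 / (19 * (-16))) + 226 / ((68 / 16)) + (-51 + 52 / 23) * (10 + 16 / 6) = -224720405 / 356592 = -630.19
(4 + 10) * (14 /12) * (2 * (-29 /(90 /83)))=-873.65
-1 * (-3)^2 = -9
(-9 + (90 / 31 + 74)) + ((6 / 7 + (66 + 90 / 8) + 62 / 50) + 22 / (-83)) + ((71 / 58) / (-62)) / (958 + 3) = 1844476336104 / 12548713975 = 146.99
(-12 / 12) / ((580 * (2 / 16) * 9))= -2 / 1305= -0.00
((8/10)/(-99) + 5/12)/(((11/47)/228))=722437/1815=398.04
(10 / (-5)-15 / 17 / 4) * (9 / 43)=-1359 / 2924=-0.46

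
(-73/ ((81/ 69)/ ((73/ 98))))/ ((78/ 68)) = -2083639/ 51597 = -40.38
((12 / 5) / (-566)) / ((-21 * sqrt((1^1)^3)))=2 / 9905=0.00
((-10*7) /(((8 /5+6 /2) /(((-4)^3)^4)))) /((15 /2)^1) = -2348810240 /69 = -34040728.12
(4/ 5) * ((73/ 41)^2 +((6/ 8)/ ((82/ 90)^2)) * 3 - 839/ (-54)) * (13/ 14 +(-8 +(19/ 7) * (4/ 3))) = -16108775/ 272322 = -59.15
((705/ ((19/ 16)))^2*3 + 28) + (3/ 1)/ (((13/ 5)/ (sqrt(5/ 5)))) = 4962434419/ 4693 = 1057411.98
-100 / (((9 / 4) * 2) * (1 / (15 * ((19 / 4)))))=-4750 / 3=-1583.33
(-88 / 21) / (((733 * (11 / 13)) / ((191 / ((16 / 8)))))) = -9932 / 15393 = -0.65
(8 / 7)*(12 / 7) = 96 / 49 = 1.96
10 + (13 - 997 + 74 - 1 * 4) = -904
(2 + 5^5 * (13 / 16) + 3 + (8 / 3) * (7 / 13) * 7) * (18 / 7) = 683043 / 104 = 6567.72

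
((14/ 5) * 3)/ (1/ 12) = 504/ 5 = 100.80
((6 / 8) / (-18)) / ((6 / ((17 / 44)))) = -17 / 6336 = -0.00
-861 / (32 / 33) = -28413 / 32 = -887.91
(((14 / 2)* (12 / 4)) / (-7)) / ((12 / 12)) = -3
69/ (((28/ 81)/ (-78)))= -217971/ 14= -15569.36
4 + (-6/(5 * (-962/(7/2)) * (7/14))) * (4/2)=9662/2405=4.02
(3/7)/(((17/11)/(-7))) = -33/17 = -1.94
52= 52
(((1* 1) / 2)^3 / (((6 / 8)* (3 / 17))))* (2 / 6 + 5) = 136 / 27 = 5.04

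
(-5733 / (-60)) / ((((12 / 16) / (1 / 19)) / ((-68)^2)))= 2945488 / 95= 31005.14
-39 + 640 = 601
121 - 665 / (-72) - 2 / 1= 9233 / 72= 128.24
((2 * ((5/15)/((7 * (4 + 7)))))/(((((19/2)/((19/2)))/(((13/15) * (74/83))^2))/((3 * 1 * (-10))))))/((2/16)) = -29614208/23870385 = -1.24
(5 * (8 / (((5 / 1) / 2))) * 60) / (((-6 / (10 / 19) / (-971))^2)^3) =4190688533714646605000000 / 11432149083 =366570493726883.34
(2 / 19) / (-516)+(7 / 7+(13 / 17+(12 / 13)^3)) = 467054623 / 183084798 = 2.55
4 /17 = 0.24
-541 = -541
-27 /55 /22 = -27 /1210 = -0.02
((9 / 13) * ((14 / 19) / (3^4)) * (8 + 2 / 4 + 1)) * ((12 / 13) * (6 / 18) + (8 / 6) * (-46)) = -3.65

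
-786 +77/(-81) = -63743/81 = -786.95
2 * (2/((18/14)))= 28/9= 3.11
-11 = -11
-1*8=-8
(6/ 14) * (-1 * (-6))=2.57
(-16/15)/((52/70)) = -56/39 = -1.44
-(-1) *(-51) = -51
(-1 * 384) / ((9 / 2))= -256 / 3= -85.33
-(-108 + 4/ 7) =752/ 7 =107.43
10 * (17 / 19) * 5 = 850 / 19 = 44.74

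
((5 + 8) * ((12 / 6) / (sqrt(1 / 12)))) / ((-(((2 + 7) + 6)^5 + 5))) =-13 * sqrt(3) / 189845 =-0.00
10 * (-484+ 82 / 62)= -149630 / 31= -4826.77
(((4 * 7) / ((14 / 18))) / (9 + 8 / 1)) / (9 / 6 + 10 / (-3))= -216 / 187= -1.16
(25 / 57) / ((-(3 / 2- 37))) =50 / 4047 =0.01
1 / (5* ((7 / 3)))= 3 / 35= 0.09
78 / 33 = 26 / 11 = 2.36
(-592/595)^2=350464/354025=0.99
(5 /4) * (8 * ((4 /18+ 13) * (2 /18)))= 1190 /81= 14.69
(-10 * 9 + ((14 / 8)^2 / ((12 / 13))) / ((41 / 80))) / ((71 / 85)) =-3493075 / 34932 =-100.00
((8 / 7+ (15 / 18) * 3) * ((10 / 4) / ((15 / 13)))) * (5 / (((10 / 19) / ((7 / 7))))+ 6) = 6851 / 56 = 122.34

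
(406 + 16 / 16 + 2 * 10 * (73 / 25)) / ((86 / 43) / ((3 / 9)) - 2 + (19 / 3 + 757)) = 6981 / 11510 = 0.61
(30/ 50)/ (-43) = -0.01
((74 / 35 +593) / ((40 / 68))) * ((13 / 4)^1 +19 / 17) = 6186213 / 1400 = 4418.72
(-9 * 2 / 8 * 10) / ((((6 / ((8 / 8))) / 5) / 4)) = -75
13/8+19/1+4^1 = 24.62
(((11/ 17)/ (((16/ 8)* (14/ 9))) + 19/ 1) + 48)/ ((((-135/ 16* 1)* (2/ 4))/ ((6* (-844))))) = 432006464/ 5355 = 80673.48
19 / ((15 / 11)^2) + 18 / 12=11.72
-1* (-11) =11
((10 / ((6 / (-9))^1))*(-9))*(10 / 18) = 75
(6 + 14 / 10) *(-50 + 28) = -814 / 5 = -162.80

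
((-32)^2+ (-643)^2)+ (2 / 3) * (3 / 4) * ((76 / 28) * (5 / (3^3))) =156670889 / 378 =414473.25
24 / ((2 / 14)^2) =1176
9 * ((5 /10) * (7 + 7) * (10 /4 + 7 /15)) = 1869 /10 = 186.90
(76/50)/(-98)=-19/1225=-0.02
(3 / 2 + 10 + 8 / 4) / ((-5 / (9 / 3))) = -81 / 10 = -8.10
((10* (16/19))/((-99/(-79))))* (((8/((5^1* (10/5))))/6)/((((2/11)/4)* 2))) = 5056/513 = 9.86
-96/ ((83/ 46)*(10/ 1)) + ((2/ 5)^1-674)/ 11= -66.56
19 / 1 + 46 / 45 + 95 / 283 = 259258 / 12735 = 20.36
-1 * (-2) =2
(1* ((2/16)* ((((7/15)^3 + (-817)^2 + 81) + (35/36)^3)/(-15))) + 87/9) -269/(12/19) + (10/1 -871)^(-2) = -344679883449195151/57645120960000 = -5979.34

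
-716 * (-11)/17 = 7876/17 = 463.29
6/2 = 3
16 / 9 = 1.78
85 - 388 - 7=-310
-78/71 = -1.10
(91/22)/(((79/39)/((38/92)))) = 67431/79948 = 0.84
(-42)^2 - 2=1762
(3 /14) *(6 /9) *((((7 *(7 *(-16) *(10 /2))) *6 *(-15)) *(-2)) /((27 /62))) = -694400 /3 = -231466.67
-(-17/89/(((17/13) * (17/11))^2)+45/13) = -19410728/5684341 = -3.41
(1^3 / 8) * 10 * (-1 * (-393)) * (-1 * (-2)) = 1965 / 2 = 982.50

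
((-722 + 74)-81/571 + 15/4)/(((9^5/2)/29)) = -14227313/22477986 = -0.63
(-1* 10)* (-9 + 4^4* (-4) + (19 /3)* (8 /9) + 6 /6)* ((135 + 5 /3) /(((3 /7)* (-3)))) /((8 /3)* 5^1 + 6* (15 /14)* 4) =-6789440 /243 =-27940.08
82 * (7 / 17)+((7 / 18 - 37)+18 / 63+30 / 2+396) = 874877 / 2142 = 408.44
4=4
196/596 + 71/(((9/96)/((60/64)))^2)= 1057949/149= 7100.33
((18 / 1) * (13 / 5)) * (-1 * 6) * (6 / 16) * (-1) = 1053 / 10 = 105.30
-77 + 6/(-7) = -545/7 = -77.86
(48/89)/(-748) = -12/16643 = -0.00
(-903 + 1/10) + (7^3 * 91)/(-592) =-2828649/2960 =-955.62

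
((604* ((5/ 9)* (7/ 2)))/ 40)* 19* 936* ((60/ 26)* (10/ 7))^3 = 154926000000/ 8281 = 18708610.07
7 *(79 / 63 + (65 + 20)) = 5434 / 9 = 603.78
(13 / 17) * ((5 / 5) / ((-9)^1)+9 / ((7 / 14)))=2093 / 153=13.68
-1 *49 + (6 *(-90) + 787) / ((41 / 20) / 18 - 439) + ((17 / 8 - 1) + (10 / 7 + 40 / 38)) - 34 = -13441576405 / 168110936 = -79.96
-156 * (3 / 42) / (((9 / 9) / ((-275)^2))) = -5898750 / 7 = -842678.57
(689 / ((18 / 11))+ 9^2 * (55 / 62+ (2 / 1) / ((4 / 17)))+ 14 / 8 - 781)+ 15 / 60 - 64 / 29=6476093 / 16182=400.20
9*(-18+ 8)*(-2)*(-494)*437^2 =-16980963480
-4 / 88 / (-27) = 1 / 594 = 0.00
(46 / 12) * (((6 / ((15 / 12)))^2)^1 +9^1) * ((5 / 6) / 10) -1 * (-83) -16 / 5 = 18007 / 200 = 90.04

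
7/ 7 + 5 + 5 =11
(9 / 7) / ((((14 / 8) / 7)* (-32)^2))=9 / 1792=0.01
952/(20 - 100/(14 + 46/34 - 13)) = -1904/45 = -42.31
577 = 577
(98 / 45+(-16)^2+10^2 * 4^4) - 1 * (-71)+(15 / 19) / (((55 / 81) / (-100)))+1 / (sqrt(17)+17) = 3884336077 / 150480 - sqrt(17) / 272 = 25812.96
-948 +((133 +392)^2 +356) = 275033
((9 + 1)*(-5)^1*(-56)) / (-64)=-175 / 4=-43.75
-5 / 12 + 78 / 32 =97 / 48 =2.02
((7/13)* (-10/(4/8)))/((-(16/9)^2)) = 2835/832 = 3.41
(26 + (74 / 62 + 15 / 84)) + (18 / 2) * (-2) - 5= 4.37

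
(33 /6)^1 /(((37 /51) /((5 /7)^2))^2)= 2.72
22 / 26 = 0.85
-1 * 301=-301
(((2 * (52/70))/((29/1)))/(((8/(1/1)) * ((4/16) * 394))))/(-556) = -13/111174980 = -0.00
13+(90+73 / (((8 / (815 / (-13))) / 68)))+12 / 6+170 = -1004265 / 26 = -38625.58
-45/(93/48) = -720/31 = -23.23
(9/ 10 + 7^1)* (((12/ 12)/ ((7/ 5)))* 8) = 316/ 7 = 45.14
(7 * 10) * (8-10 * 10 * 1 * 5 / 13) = -27720 / 13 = -2132.31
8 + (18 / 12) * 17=67 / 2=33.50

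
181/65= 2.78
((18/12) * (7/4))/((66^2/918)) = 1071/1936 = 0.55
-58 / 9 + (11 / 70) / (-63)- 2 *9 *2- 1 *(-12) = -14919 / 490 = -30.45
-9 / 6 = -3 / 2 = -1.50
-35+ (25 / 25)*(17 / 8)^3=-13007 / 512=-25.40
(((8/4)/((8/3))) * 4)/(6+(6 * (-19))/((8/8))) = -1/36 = -0.03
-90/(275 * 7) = -18/385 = -0.05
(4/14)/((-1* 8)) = -0.04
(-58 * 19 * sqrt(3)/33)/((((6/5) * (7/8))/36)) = -1983.09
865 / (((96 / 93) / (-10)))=-134075 / 16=-8379.69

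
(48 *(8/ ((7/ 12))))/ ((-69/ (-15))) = 23040/ 161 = 143.11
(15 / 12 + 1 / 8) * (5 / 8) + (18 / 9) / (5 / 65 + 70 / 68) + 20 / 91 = 8221781 / 2847936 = 2.89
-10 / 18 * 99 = -55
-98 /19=-5.16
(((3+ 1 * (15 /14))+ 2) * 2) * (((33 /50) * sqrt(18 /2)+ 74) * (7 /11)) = 64583 /110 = 587.12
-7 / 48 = -0.15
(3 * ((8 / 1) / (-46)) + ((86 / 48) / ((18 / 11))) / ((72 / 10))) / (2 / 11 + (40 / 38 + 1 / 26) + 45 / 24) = -359266193 / 3059329176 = -0.12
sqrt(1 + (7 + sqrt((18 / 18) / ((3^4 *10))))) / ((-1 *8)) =-sqrt(10 *sqrt(10) + 7200) / 240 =-0.35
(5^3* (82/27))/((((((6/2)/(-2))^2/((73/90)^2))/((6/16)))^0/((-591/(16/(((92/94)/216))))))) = -23221375/365472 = -63.54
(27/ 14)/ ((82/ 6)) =81/ 574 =0.14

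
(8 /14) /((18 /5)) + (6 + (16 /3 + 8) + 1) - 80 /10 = 787 /63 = 12.49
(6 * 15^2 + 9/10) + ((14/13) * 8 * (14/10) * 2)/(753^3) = 14996208785309/11100902202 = 1350.90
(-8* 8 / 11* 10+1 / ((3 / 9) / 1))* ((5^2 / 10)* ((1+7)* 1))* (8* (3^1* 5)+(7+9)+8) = -1748160 / 11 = -158923.64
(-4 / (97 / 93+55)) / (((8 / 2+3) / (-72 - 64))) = 12648 / 9121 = 1.39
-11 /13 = -0.85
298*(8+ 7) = 4470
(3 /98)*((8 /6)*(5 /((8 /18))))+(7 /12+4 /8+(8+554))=331363 /588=563.54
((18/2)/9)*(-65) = -65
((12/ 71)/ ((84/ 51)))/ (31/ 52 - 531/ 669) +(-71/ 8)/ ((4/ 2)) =-4.96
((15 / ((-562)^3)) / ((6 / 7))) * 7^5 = -588245 / 355008656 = -0.00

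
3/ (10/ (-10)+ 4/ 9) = -27/ 5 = -5.40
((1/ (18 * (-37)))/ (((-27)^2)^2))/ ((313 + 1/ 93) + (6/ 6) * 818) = -31/ 12409598011968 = -0.00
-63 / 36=-7 / 4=-1.75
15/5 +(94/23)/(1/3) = 351/23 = 15.26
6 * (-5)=-30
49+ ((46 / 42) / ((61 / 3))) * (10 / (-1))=48.46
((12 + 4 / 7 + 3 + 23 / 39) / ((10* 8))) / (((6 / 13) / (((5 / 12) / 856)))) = 1103 / 5177088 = 0.00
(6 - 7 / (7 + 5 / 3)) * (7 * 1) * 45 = 42525 / 26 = 1635.58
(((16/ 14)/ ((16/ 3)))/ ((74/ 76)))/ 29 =57/ 7511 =0.01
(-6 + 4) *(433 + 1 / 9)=-7796 / 9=-866.22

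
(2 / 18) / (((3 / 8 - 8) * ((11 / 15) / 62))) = -2480 / 2013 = -1.23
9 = 9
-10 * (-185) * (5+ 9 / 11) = 118400 / 11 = 10763.64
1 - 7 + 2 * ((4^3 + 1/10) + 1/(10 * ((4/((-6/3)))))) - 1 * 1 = 121.10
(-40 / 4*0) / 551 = 0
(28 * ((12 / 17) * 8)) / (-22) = -1344 / 187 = -7.19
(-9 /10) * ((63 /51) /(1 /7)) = -1323 /170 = -7.78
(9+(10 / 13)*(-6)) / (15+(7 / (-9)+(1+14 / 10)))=2565 / 9724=0.26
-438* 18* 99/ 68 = -195129/ 17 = -11478.18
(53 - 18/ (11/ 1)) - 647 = -6552/ 11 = -595.64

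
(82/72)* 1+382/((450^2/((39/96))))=3692483/3240000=1.14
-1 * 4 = -4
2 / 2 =1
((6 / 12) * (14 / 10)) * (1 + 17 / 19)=1.33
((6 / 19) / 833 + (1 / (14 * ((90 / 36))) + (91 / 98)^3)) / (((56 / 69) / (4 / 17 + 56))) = 60628353441 / 1054711280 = 57.48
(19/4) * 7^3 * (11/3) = 71687/12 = 5973.92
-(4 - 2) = -2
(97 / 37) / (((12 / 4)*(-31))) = -97 / 3441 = -0.03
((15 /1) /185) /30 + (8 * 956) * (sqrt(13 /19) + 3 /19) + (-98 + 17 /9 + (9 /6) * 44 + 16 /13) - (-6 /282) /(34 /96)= 774664877267 /657185490 + 7648 * sqrt(247) /19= 7504.96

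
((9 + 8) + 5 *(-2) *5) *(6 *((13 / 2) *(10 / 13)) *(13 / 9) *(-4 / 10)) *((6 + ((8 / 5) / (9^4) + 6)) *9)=225178096 / 3645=61777.26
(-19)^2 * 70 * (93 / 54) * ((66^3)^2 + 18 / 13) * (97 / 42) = 324000063112994195 / 39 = 8307693925974210.13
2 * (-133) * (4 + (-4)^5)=271320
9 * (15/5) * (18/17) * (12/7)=5832/119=49.01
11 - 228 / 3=-65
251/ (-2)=-251/ 2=-125.50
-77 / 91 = -11 / 13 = -0.85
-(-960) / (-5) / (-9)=64 / 3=21.33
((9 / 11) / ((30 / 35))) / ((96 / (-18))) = -63 / 352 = -0.18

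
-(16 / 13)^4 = -65536 / 28561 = -2.29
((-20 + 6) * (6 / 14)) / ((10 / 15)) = -9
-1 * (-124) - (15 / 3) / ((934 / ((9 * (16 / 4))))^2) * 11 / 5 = 27039472 / 218089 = 123.98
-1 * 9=-9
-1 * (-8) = 8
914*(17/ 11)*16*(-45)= -11187360/ 11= -1017032.73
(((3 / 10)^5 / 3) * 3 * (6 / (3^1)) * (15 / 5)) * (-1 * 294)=-107163 / 25000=-4.29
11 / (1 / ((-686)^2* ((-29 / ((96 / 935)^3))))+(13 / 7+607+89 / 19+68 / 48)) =6994370002200850500 / 391022175277351902173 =0.02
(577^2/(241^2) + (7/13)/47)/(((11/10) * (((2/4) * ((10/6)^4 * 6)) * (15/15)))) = 11006614044/48795300125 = 0.23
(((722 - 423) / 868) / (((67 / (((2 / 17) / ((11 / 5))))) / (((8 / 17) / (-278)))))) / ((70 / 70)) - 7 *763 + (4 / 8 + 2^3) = -68517376322215 / 12849015718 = -5332.50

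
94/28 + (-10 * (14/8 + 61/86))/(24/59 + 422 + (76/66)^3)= 1785203980787/541113335924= 3.30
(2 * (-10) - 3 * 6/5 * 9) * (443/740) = -31.37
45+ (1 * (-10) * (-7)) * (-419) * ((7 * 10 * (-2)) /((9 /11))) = 45168605 /9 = 5018733.89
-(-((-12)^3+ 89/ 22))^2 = -1438457329/ 484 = -2972019.27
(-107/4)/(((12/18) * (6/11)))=-73.56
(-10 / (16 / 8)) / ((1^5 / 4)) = -20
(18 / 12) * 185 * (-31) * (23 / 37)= -10695 / 2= -5347.50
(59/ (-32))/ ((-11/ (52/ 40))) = 767/ 3520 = 0.22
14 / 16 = 7 / 8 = 0.88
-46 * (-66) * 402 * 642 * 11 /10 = 4309486632 /5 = 861897326.40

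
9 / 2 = 4.50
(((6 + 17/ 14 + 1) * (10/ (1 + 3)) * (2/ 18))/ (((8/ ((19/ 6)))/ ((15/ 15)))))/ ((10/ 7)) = 2185/ 3456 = 0.63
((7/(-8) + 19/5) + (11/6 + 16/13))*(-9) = -53.90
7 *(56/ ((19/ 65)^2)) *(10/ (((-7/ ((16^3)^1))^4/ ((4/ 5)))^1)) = 76110833702561382400/ 17689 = 4302721109308688.02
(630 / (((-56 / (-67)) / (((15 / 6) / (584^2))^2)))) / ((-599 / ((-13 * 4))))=979875 / 278700791545856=0.00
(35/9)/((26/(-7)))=-245/234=-1.05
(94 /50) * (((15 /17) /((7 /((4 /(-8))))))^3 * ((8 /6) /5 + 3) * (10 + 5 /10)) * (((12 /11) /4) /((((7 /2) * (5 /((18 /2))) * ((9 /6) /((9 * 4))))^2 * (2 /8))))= -177619392 /66202675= -2.68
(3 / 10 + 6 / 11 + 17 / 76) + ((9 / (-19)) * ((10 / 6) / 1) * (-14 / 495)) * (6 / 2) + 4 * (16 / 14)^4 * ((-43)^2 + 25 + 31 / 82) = 751930675107 / 58783340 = 12791.56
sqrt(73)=8.54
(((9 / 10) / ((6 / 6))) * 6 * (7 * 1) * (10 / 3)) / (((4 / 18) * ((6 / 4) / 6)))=2268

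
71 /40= 1.78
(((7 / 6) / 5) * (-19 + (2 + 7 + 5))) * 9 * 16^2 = -2688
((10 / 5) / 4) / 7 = 1 / 14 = 0.07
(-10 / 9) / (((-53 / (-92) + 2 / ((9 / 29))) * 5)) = -184 / 5813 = -0.03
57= 57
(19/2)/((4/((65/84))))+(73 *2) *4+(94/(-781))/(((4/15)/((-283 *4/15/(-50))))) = 7677722303/13120800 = 585.16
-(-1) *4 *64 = 256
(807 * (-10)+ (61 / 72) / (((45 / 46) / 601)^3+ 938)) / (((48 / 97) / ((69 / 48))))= -3211554639706226389894493 / 136994609546044598016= -23442.93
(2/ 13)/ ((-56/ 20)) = -5/ 91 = -0.05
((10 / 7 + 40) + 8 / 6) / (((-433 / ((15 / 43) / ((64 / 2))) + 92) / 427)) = -136945 / 297214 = -0.46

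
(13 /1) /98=13 /98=0.13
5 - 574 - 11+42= -538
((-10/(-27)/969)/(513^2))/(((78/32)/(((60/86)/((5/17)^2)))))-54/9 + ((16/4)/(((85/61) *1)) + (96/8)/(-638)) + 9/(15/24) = 69074218178502068/6138959478157935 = 11.25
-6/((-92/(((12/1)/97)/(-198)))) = -0.00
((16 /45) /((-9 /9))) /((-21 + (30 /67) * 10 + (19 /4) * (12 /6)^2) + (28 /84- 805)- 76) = 0.00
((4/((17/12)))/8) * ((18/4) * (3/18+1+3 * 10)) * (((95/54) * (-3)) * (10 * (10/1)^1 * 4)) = -104500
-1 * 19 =-19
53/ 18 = 2.94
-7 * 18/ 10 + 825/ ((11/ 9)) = 3312/ 5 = 662.40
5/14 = 0.36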